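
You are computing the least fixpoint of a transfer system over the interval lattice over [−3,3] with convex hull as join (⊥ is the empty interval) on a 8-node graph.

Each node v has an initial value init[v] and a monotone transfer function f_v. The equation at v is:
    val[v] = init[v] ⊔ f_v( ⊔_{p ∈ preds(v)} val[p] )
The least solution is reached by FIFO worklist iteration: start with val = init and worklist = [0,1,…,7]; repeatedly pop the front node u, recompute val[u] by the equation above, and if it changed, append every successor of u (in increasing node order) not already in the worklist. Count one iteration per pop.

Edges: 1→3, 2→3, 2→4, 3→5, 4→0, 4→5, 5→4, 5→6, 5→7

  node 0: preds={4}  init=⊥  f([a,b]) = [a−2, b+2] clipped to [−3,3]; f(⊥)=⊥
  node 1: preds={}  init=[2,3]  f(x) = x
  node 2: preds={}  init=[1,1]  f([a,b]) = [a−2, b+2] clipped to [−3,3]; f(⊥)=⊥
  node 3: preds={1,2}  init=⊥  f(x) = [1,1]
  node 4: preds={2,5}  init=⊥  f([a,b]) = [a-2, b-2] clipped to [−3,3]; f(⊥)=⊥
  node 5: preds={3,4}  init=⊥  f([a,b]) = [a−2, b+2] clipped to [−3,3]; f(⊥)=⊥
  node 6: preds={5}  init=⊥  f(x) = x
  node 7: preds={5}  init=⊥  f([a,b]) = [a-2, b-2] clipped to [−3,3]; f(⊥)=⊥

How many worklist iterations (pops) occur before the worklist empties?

12

Trace (12 dequeues):
  [1] u=0 | in ⊥ | out ⊥ | ==
  [2] u=1 | in ⊥ | out [2,3] | ==
  [3] u=2 | in ⊥ | out [1,1] | ==
  [4] u=3 | in [1,3] | out [1,1] | prev ⊥ | push {}
  [5] u=4 | in [1,1] | out [-1,-1] | prev ⊥ | push {0}
  [6] u=5 | in [-1,1] | out [-3,3] | prev ⊥ | push {4}
  [7] u=6 | in [-3,3] | out [-3,3] | prev ⊥ | push {}
  [8] u=7 | in [-3,3] | out [-3,1] | prev ⊥ | push {}
  [9] u=0 | in [-1,-1] | out [-3,1] | prev ⊥ | push {}
  [10] u=4 | in [-3,3] | out [-3,1] | prev [-1,-1] | push {0,5}
  [11] u=0 | in [-3,1] | out [-3,3] | prev [-3,1] | push {}
  [12] u=5 | in [-3,1] | out [-3,3] | ==

Converged values:
  [0] [-3,3]
  [1] [2,3]
  [2] [1,1]
  [3] [1,1]
  [4] [-3,1]
  [5] [-3,3]
  [6] [-3,3]
  [7] [-3,1]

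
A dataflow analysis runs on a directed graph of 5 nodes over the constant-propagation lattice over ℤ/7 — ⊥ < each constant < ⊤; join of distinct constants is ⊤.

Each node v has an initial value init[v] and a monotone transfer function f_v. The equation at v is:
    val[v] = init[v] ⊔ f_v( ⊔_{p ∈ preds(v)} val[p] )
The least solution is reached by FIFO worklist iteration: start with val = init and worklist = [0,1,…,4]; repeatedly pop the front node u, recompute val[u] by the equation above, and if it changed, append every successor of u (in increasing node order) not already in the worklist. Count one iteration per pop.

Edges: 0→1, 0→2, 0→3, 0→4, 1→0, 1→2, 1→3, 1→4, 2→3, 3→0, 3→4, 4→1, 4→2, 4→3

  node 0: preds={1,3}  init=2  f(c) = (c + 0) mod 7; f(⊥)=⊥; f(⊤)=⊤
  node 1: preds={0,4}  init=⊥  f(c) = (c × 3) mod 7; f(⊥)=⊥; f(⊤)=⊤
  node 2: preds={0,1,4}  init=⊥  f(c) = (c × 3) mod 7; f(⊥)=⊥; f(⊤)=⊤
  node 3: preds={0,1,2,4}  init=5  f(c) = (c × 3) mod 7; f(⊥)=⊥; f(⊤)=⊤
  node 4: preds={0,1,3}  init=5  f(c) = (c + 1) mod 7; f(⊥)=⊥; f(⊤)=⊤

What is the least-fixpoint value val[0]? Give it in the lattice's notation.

Trace (9 dequeues):
  [1] u=0 | in 5 | out ⊤ | prev 2 | push {}
  [2] u=1 | in ⊤ | out ⊤ | prev ⊥ | push {0}
  [3] u=2 | in ⊤ | out ⊤ | prev ⊥ | push {}
  [4] u=3 | in ⊤ | out ⊤ | prev 5 | push {}
  [5] u=4 | in ⊤ | out ⊤ | prev 5 | push {1,2,3}
  [6] u=0 | in ⊤ | out ⊤ | ==
  [7] u=1 | in ⊤ | out ⊤ | ==
  [8] u=2 | in ⊤ | out ⊤ | ==
  [9] u=3 | in ⊤ | out ⊤ | ==

Converged values:
  [0] ⊤
  [1] ⊤
  [2] ⊤
  [3] ⊤
  [4] ⊤

⊤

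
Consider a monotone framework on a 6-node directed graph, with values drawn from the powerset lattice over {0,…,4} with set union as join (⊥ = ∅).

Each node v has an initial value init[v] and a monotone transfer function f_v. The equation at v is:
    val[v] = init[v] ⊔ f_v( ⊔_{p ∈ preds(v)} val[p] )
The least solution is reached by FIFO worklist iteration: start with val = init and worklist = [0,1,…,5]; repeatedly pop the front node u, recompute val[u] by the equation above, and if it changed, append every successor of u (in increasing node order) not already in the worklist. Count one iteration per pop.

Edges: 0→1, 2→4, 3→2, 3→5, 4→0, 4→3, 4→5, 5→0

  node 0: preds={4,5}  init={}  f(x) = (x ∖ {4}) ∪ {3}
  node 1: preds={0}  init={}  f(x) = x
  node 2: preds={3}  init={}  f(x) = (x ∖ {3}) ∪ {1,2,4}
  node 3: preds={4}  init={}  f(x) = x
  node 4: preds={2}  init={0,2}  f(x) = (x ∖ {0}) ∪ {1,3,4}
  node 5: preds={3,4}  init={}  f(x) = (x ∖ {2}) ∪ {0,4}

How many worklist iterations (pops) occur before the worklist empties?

Worklist (13 pops):
  #1 pop 0: in={0,2} → {0,2,3} (was {}); enqueue []
  #2 pop 1: in={0,2,3} → {0,2,3} (was {}); enqueue []
  #3 pop 2: in={} → {1,2,4} (was {}); enqueue []
  #4 pop 3: in={0,2} → {0,2} (was {}); enqueue [2]
  #5 pop 4: in={1,2,4} → {0,1,2,3,4} (was {0,2}); enqueue [0,3]
  #6 pop 5: in={0,1,2,3,4} → {0,1,3,4} (was {}); enqueue []
  #7 pop 2: in={0,2} → {0,1,2,4} (was {1,2,4}); enqueue [4]
  #8 pop 0: in={0,1,2,3,4} → {0,1,2,3} (was {0,2,3}); enqueue [1]
  #9 pop 3: in={0,1,2,3,4} → {0,1,2,3,4} (was {0,2}); enqueue [2,5]
  #10 pop 4: in={0,1,2,4} → {0,1,2,3,4} (no change)
  #11 pop 1: in={0,1,2,3} → {0,1,2,3} (was {0,2,3}); enqueue []
  #12 pop 2: in={0,1,2,3,4} → {0,1,2,4} (no change)
  #13 pop 5: in={0,1,2,3,4} → {0,1,3,4} (no change)

Fixpoint:
  val[0] = {0,1,2,3}
  val[1] = {0,1,2,3}
  val[2] = {0,1,2,4}
  val[3] = {0,1,2,3,4}
  val[4] = {0,1,2,3,4}
  val[5] = {0,1,3,4}

13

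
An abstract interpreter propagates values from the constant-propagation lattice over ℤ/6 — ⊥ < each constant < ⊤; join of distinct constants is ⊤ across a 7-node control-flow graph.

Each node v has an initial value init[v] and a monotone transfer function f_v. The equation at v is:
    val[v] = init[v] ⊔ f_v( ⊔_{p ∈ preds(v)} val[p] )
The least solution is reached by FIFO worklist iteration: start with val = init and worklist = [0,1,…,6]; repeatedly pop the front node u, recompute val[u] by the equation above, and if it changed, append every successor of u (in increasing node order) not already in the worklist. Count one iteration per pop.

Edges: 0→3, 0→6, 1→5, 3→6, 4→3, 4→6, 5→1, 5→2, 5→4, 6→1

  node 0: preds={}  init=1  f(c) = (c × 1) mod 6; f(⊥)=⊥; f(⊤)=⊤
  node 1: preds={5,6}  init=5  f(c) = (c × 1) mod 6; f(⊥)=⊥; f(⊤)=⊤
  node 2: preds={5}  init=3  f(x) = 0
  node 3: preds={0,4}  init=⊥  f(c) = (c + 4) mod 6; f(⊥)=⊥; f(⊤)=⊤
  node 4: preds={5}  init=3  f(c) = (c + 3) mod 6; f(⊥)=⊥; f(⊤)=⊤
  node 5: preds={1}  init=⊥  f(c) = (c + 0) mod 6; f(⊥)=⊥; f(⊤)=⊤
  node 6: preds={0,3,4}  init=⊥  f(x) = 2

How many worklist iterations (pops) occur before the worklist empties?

Trace (16 dequeues):
  [1] u=0 | in ⊥ | out 1 | ==
  [2] u=1 | in ⊥ | out 5 | ==
  [3] u=2 | in ⊥ | out ⊤ | prev 3 | push {}
  [4] u=3 | in ⊤ | out ⊤ | prev ⊥ | push {}
  [5] u=4 | in ⊥ | out 3 | ==
  [6] u=5 | in 5 | out 5 | prev ⊥ | push {1,2,4}
  [7] u=6 | in ⊤ | out 2 | prev ⊥ | push {}
  [8] u=1 | in ⊤ | out ⊤ | prev 5 | push {5}
  [9] u=2 | in 5 | out ⊤ | ==
  [10] u=4 | in 5 | out ⊤ | prev 3 | push {3,6}
  [11] u=5 | in ⊤ | out ⊤ | prev 5 | push {1,2,4}
  [12] u=3 | in ⊤ | out ⊤ | ==
  [13] u=6 | in ⊤ | out 2 | ==
  [14] u=1 | in ⊤ | out ⊤ | ==
  [15] u=2 | in ⊤ | out ⊤ | ==
  [16] u=4 | in ⊤ | out ⊤ | ==

Converged values:
  [0] 1
  [1] ⊤
  [2] ⊤
  [3] ⊤
  [4] ⊤
  [5] ⊤
  [6] 2

16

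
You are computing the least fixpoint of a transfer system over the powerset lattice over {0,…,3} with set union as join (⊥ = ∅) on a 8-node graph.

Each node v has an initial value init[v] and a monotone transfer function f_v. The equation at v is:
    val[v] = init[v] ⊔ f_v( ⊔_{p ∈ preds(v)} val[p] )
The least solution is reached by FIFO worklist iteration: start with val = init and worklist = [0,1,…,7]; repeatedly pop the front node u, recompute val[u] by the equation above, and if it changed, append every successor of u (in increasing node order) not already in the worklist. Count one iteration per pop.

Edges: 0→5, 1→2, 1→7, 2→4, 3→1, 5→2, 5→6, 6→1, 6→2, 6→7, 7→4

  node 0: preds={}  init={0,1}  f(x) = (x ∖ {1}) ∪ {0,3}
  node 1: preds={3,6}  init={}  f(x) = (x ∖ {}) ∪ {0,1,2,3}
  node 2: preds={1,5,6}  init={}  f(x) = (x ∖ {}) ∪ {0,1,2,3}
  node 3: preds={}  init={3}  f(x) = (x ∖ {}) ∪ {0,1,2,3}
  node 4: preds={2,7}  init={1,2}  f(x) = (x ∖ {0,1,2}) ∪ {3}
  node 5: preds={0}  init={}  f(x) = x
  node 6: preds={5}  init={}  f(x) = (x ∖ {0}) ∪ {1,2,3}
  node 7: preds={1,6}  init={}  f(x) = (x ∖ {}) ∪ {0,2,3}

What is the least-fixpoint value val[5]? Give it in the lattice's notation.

{0,1,3}

Trace (11 dequeues):
  [1] u=0 | in {} | out {0,1,3} | prev {0,1} | push {}
  [2] u=1 | in {3} | out {0,1,2,3} | prev {} | push {}
  [3] u=2 | in {0,1,2,3} | out {0,1,2,3} | prev {} | push {}
  [4] u=3 | in {} | out {0,1,2,3} | prev {3} | push {1}
  [5] u=4 | in {0,1,2,3} | out {1,2,3} | prev {1,2} | push {}
  [6] u=5 | in {0,1,3} | out {0,1,3} | prev {} | push {2}
  [7] u=6 | in {0,1,3} | out {1,2,3} | prev {} | push {}
  [8] u=7 | in {0,1,2,3} | out {0,1,2,3} | prev {} | push {4}
  [9] u=1 | in {0,1,2,3} | out {0,1,2,3} | ==
  [10] u=2 | in {0,1,2,3} | out {0,1,2,3} | ==
  [11] u=4 | in {0,1,2,3} | out {1,2,3} | ==

Converged values:
  [0] {0,1,3}
  [1] {0,1,2,3}
  [2] {0,1,2,3}
  [3] {0,1,2,3}
  [4] {1,2,3}
  [5] {0,1,3}
  [6] {1,2,3}
  [7] {0,1,2,3}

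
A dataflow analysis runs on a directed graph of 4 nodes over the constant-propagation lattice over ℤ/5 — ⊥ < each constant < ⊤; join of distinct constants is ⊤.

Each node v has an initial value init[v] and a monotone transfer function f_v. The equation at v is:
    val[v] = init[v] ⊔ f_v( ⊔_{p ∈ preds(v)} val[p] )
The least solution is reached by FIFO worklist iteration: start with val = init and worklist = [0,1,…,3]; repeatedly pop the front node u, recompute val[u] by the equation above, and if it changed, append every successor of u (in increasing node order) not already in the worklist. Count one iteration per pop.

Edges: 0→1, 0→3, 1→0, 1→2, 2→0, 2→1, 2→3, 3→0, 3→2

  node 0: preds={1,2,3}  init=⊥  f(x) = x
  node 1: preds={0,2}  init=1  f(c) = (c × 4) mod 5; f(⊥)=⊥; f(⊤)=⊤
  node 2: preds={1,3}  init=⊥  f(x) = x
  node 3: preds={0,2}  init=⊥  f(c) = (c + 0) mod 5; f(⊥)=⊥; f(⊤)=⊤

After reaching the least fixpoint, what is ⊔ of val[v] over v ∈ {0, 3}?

Trace (8 dequeues):
  [1] u=0 | in 1 | out 1 | prev ⊥ | push {}
  [2] u=1 | in 1 | out ⊤ | prev 1 | push {0}
  [3] u=2 | in ⊤ | out ⊤ | prev ⊥ | push {1}
  [4] u=3 | in ⊤ | out ⊤ | prev ⊥ | push {2}
  [5] u=0 | in ⊤ | out ⊤ | prev 1 | push {3}
  [6] u=1 | in ⊤ | out ⊤ | ==
  [7] u=2 | in ⊤ | out ⊤ | ==
  [8] u=3 | in ⊤ | out ⊤ | ==

Converged values:
  [0] ⊤
  [1] ⊤
  [2] ⊤
  [3] ⊤

⊤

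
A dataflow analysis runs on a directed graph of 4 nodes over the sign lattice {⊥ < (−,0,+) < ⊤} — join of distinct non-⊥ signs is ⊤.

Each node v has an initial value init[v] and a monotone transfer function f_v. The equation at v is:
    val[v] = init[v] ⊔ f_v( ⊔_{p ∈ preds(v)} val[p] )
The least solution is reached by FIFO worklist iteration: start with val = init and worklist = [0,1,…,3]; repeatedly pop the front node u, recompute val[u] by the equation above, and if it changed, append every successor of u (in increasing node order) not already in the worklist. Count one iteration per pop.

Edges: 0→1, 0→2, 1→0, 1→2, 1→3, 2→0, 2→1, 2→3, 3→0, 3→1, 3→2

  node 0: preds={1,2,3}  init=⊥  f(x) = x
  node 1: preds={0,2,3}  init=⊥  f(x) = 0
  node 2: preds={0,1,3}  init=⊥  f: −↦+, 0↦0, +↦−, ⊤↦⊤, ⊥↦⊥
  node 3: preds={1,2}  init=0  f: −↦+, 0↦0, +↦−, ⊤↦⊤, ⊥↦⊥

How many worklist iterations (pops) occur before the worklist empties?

Iteration log — 6 steps:
  step 1. node 0  ⊔preds=0  new=0  old=⊥  +wl: 
  step 2. node 1  ⊔preds=0  new=0  old=⊥  +wl: 0
  step 3. node 2  ⊔preds=0  new=0  old=⊥  +wl: 1
  step 4. node 3  ⊔preds=0  new=0  stable
  step 5. node 0  ⊔preds=0  new=0  stable
  step 6. node 1  ⊔preds=0  new=0  stable

Least fixpoint reached:
  node 0: 0
  node 1: 0
  node 2: 0
  node 3: 0

6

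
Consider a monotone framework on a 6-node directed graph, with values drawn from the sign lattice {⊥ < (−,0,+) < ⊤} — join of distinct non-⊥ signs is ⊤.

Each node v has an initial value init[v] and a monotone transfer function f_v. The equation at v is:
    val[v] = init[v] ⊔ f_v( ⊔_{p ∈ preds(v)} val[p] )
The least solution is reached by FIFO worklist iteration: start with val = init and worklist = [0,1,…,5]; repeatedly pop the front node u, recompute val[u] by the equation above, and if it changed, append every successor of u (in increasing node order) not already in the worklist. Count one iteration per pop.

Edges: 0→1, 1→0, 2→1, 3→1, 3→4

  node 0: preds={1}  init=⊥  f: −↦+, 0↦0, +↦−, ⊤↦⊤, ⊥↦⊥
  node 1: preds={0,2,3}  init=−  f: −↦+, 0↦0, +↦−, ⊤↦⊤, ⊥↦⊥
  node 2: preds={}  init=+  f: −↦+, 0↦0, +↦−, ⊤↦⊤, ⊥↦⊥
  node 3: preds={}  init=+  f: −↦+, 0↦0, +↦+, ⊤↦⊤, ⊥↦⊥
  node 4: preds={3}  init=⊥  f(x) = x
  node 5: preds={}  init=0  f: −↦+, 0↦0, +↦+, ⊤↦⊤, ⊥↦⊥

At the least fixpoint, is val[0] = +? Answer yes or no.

yes

Iteration log — 6 steps:
  step 1. node 0  ⊔preds=−  new=+  old=⊥  +wl: 
  step 2. node 1  ⊔preds=+  new=−  stable
  step 3. node 2  ⊔preds=⊥  new=+  stable
  step 4. node 3  ⊔preds=⊥  new=+  stable
  step 5. node 4  ⊔preds=+  new=+  old=⊥  +wl: 
  step 6. node 5  ⊔preds=⊥  new=0  stable

Least fixpoint reached:
  node 0: +
  node 1: −
  node 2: +
  node 3: +
  node 4: +
  node 5: 0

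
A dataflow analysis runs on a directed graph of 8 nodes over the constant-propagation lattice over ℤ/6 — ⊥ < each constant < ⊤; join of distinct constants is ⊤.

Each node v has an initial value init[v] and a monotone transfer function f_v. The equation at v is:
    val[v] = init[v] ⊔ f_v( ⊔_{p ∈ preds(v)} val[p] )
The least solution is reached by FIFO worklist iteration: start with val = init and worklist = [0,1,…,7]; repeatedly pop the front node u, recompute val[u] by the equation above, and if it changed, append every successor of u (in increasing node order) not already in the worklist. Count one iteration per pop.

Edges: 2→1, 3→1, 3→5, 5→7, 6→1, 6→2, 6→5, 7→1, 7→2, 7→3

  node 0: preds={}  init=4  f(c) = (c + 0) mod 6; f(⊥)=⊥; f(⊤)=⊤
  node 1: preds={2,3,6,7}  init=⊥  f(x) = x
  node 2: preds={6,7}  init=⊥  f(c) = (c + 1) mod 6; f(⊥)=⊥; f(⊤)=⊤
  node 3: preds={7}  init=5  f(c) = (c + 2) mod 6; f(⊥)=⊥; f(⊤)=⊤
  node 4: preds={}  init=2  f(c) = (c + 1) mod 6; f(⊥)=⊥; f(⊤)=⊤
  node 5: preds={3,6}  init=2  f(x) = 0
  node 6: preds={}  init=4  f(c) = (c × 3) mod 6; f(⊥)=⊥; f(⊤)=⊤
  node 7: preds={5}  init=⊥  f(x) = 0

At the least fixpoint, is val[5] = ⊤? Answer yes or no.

Iteration log — 13 steps:
  step 1. node 0  ⊔preds=⊥  new=4  stable
  step 2. node 1  ⊔preds=⊤  new=⊤  old=⊥  +wl: 
  step 3. node 2  ⊔preds=4  new=5  old=⊥  +wl: 1
  step 4. node 3  ⊔preds=⊥  new=5  stable
  step 5. node 4  ⊔preds=⊥  new=2  stable
  step 6. node 5  ⊔preds=⊤  new=⊤  old=2  +wl: 
  step 7. node 6  ⊔preds=⊥  new=4  stable
  step 8. node 7  ⊔preds=⊤  new=0  old=⊥  +wl: 2,3
  step 9. node 1  ⊔preds=⊤  new=⊤  stable
  step 10. node 2  ⊔preds=⊤  new=⊤  old=5  +wl: 1
  step 11. node 3  ⊔preds=0  new=⊤  old=5  +wl: 5
  step 12. node 1  ⊔preds=⊤  new=⊤  stable
  step 13. node 5  ⊔preds=⊤  new=⊤  stable

Least fixpoint reached:
  node 0: 4
  node 1: ⊤
  node 2: ⊤
  node 3: ⊤
  node 4: 2
  node 5: ⊤
  node 6: 4
  node 7: 0

yes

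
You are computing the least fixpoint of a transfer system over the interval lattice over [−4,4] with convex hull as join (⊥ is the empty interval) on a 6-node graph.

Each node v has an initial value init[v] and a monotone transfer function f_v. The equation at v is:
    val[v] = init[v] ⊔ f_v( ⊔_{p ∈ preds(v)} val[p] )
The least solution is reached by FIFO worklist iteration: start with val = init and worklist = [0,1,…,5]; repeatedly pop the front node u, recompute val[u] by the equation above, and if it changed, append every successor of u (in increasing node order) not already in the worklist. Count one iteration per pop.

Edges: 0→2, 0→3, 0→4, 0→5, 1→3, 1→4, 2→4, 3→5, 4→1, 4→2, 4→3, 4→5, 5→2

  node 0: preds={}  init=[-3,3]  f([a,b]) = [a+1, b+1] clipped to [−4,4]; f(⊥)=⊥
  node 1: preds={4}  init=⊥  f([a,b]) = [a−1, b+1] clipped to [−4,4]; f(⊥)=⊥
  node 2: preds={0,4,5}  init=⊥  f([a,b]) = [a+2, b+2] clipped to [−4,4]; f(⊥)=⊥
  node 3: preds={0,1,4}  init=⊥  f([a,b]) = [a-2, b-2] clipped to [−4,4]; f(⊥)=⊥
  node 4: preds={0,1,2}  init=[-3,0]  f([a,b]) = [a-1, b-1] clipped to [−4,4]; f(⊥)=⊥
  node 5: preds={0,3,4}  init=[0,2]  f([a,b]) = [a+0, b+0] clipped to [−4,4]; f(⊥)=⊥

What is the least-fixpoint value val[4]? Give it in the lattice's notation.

[-4,3]

Iteration log — 11 steps:
  step 1. node 0  ⊔preds=⊥  new=[-3,3]  stable
  step 2. node 1  ⊔preds=[-3,0]  new=[-4,1]  old=⊥  +wl: 
  step 3. node 2  ⊔preds=[-3,3]  new=[-1,4]  old=⊥  +wl: 
  step 4. node 3  ⊔preds=[-4,3]  new=[-4,1]  old=⊥  +wl: 
  step 5. node 4  ⊔preds=[-4,4]  new=[-4,3]  old=[-3,0]  +wl: 1,2,3
  step 6. node 5  ⊔preds=[-4,3]  new=[-4,3]  old=[0,2]  +wl: 
  step 7. node 1  ⊔preds=[-4,3]  new=[-4,4]  old=[-4,1]  +wl: 4
  step 8. node 2  ⊔preds=[-4,3]  new=[-2,4]  old=[-1,4]  +wl: 
  step 9. node 3  ⊔preds=[-4,4]  new=[-4,2]  old=[-4,1]  +wl: 5
  step 10. node 4  ⊔preds=[-4,4]  new=[-4,3]  stable
  step 11. node 5  ⊔preds=[-4,3]  new=[-4,3]  stable

Least fixpoint reached:
  node 0: [-3,3]
  node 1: [-4,4]
  node 2: [-2,4]
  node 3: [-4,2]
  node 4: [-4,3]
  node 5: [-4,3]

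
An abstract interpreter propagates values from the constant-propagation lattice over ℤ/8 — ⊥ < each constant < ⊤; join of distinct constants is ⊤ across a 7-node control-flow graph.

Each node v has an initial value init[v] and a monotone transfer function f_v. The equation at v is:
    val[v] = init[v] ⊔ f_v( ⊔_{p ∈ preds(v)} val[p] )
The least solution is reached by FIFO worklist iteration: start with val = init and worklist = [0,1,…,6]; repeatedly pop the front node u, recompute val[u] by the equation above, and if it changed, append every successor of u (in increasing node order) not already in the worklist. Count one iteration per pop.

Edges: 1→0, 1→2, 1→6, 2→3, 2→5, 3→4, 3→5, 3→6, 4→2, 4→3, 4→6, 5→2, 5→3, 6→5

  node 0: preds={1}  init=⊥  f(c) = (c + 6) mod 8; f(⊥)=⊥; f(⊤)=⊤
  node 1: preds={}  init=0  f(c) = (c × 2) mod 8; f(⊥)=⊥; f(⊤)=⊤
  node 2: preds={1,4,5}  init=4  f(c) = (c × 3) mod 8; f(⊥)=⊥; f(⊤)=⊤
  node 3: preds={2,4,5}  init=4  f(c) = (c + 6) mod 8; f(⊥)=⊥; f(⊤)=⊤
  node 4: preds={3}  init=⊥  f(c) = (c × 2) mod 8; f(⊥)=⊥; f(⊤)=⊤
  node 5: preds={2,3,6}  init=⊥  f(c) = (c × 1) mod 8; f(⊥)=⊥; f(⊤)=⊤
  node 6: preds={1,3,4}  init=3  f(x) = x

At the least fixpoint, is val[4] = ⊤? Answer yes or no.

yes

Trace (10 dequeues):
  [1] u=0 | in 0 | out 6 | prev ⊥ | push {}
  [2] u=1 | in ⊥ | out 0 | ==
  [3] u=2 | in 0 | out ⊤ | prev 4 | push {}
  [4] u=3 | in ⊤ | out ⊤ | prev 4 | push {}
  [5] u=4 | in ⊤ | out ⊤ | prev ⊥ | push {2,3}
  [6] u=5 | in ⊤ | out ⊤ | prev ⊥ | push {}
  [7] u=6 | in ⊤ | out ⊤ | prev 3 | push {5}
  [8] u=2 | in ⊤ | out ⊤ | ==
  [9] u=3 | in ⊤ | out ⊤ | ==
  [10] u=5 | in ⊤ | out ⊤ | ==

Converged values:
  [0] 6
  [1] 0
  [2] ⊤
  [3] ⊤
  [4] ⊤
  [5] ⊤
  [6] ⊤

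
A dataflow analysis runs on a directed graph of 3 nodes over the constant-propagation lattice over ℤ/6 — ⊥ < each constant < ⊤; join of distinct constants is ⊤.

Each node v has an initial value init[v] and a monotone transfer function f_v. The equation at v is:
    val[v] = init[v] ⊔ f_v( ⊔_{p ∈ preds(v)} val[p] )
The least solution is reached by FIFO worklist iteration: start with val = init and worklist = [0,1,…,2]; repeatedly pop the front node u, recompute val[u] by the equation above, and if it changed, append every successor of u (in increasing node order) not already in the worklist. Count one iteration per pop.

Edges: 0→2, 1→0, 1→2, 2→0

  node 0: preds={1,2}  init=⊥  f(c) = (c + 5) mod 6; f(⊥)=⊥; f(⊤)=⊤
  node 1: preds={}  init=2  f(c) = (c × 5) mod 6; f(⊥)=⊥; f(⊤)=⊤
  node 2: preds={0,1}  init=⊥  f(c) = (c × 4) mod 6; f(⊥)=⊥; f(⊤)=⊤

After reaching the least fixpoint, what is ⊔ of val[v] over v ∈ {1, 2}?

⊤

Trace (5 dequeues):
  [1] u=0 | in 2 | out 1 | prev ⊥ | push {}
  [2] u=1 | in ⊥ | out 2 | ==
  [3] u=2 | in ⊤ | out ⊤ | prev ⊥ | push {0}
  [4] u=0 | in ⊤ | out ⊤ | prev 1 | push {2}
  [5] u=2 | in ⊤ | out ⊤ | ==

Converged values:
  [0] ⊤
  [1] 2
  [2] ⊤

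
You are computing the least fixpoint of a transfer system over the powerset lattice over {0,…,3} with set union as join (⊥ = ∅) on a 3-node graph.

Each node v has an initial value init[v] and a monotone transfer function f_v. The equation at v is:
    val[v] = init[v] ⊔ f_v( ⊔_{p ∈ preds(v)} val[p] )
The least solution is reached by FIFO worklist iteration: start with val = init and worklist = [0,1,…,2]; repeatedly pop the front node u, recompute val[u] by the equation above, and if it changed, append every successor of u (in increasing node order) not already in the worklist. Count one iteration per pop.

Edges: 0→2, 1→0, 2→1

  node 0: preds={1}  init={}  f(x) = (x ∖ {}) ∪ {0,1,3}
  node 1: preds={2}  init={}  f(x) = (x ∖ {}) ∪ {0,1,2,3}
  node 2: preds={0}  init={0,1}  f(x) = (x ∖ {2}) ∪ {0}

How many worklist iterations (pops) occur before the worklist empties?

Iteration log — 6 steps:
  step 1. node 0  ⊔preds={}  new={0,1,3}  old={}  +wl: 
  step 2. node 1  ⊔preds={0,1}  new={0,1,2,3}  old={}  +wl: 0
  step 3. node 2  ⊔preds={0,1,3}  new={0,1,3}  old={0,1}  +wl: 1
  step 4. node 0  ⊔preds={0,1,2,3}  new={0,1,2,3}  old={0,1,3}  +wl: 2
  step 5. node 1  ⊔preds={0,1,3}  new={0,1,2,3}  stable
  step 6. node 2  ⊔preds={0,1,2,3}  new={0,1,3}  stable

Least fixpoint reached:
  node 0: {0,1,2,3}
  node 1: {0,1,2,3}
  node 2: {0,1,3}

6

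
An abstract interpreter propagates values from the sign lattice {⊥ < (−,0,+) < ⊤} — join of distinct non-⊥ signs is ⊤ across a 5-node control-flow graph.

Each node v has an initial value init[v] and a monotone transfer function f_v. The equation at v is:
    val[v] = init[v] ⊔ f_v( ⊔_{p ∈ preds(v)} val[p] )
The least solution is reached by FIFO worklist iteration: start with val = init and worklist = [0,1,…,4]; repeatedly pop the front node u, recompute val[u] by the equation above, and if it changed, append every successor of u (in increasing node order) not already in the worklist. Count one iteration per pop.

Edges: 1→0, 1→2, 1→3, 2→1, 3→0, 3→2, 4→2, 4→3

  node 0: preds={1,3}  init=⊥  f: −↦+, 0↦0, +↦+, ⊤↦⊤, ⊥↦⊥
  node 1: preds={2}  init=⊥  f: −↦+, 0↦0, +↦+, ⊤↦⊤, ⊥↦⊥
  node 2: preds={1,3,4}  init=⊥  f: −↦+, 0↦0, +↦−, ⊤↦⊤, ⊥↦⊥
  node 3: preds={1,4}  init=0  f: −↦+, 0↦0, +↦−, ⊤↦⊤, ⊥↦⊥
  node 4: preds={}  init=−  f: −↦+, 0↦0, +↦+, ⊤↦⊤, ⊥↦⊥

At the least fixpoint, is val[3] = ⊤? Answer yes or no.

Worklist (9 pops):
  #1 pop 0: in=0 → 0 (was ⊥); enqueue []
  #2 pop 1: in=⊥ → ⊥ (no change)
  #3 pop 2: in=⊤ → ⊤ (was ⊥); enqueue [1]
  #4 pop 3: in=− → ⊤ (was 0); enqueue [0,2]
  #5 pop 4: in=⊥ → − (no change)
  #6 pop 1: in=⊤ → ⊤ (was ⊥); enqueue [3]
  #7 pop 0: in=⊤ → ⊤ (was 0); enqueue []
  #8 pop 2: in=⊤ → ⊤ (no change)
  #9 pop 3: in=⊤ → ⊤ (no change)

Fixpoint:
  val[0] = ⊤
  val[1] = ⊤
  val[2] = ⊤
  val[3] = ⊤
  val[4] = −

yes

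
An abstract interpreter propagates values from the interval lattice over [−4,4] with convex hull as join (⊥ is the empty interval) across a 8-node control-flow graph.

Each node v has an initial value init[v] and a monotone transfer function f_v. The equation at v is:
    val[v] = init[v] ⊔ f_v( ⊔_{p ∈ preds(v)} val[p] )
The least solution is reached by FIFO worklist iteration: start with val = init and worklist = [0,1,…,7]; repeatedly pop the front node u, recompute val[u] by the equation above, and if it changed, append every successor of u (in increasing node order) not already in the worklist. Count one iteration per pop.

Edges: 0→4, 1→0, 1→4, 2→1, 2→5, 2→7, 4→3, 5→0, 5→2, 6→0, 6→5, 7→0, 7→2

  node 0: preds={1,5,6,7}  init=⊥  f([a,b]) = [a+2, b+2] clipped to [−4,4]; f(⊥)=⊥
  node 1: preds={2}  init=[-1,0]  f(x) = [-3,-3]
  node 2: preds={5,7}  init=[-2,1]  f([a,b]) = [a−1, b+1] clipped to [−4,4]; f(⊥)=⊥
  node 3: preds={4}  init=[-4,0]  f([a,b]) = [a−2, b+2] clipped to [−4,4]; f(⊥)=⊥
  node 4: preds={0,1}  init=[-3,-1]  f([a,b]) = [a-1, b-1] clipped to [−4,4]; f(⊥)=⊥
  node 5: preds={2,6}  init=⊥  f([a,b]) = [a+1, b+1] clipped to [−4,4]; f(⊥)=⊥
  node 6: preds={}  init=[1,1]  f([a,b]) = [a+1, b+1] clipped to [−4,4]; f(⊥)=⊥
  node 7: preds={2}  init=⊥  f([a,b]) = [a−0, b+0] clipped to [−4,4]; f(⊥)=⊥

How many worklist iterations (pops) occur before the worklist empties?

24

Worklist (24 pops):
  #1 pop 0: in=[-1,1] → [1,3] (was ⊥); enqueue []
  #2 pop 1: in=[-2,1] → [-3,0] (was [-1,0]); enqueue [0]
  #3 pop 2: in=⊥ → [-2,1] (no change)
  #4 pop 3: in=[-3,-1] → [-4,1] (was [-4,0]); enqueue []
  #5 pop 4: in=[-3,3] → [-4,2] (was [-3,-1]); enqueue [3]
  #6 pop 5: in=[-2,1] → [-1,2] (was ⊥); enqueue [2]
  #7 pop 6: in=⊥ → [1,1] (no change)
  #8 pop 7: in=[-2,1] → [-2,1] (was ⊥); enqueue []
  #9 pop 0: in=[-3,2] → [-1,4] (was [1,3]); enqueue [4]
  #10 pop 3: in=[-4,2] → [-4,4] (was [-4,1]); enqueue []
  #11 pop 2: in=[-2,2] → [-3,3] (was [-2,1]); enqueue [1,5,7]
  #12 pop 4: in=[-3,4] → [-4,3] (was [-4,2]); enqueue [3]
  #13 pop 1: in=[-3,3] → [-3,0] (no change)
  #14 pop 5: in=[-3,3] → [-2,4] (was [-1,2]); enqueue [0,2]
  #15 pop 7: in=[-3,3] → [-3,3] (was [-2,1]); enqueue []
  #16 pop 3: in=[-4,3] → [-4,4] (no change)
  #17 pop 0: in=[-3,4] → [-1,4] (no change)
  #18 pop 2: in=[-3,4] → [-4,4] (was [-3,3]); enqueue [1,5,7]
  #19 pop 1: in=[-4,4] → [-3,0] (no change)
  #20 pop 5: in=[-4,4] → [-3,4] (was [-2,4]); enqueue [0,2]
  #21 pop 7: in=[-4,4] → [-4,4] (was [-3,3]); enqueue []
  #22 pop 0: in=[-4,4] → [-2,4] (was [-1,4]); enqueue [4]
  #23 pop 2: in=[-4,4] → [-4,4] (no change)
  #24 pop 4: in=[-3,4] → [-4,3] (no change)

Fixpoint:
  val[0] = [-2,4]
  val[1] = [-3,0]
  val[2] = [-4,4]
  val[3] = [-4,4]
  val[4] = [-4,3]
  val[5] = [-3,4]
  val[6] = [1,1]
  val[7] = [-4,4]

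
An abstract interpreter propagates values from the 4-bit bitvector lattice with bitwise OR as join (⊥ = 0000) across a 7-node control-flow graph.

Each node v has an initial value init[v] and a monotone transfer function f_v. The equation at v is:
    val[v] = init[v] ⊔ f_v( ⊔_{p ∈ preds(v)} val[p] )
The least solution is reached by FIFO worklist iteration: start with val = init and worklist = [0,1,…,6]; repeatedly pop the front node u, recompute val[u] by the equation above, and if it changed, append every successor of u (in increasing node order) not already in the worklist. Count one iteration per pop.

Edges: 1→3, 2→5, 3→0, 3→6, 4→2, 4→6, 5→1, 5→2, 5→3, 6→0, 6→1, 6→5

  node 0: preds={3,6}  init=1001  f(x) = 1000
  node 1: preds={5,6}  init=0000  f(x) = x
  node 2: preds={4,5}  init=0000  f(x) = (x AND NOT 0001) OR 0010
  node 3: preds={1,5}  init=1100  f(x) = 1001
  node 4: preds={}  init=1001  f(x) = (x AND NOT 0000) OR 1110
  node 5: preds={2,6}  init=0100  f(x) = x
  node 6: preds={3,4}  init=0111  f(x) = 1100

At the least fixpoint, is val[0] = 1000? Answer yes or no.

Worklist (12 pops):
  #1 pop 0: in=1111 → 1001 (no change)
  #2 pop 1: in=0111 → 0111 (was 0000); enqueue []
  #3 pop 2: in=1101 → 1110 (was 0000); enqueue []
  #4 pop 3: in=0111 → 1101 (was 1100); enqueue [0]
  #5 pop 4: in=0000 → 1111 (was 1001); enqueue [2]
  #6 pop 5: in=1111 → 1111 (was 0100); enqueue [1,3]
  #7 pop 6: in=1111 → 1111 (was 0111); enqueue [5]
  #8 pop 0: in=1111 → 1001 (no change)
  #9 pop 2: in=1111 → 1110 (no change)
  #10 pop 1: in=1111 → 1111 (was 0111); enqueue []
  #11 pop 3: in=1111 → 1101 (no change)
  #12 pop 5: in=1111 → 1111 (no change)

Fixpoint:
  val[0] = 1001
  val[1] = 1111
  val[2] = 1110
  val[3] = 1101
  val[4] = 1111
  val[5] = 1111
  val[6] = 1111

no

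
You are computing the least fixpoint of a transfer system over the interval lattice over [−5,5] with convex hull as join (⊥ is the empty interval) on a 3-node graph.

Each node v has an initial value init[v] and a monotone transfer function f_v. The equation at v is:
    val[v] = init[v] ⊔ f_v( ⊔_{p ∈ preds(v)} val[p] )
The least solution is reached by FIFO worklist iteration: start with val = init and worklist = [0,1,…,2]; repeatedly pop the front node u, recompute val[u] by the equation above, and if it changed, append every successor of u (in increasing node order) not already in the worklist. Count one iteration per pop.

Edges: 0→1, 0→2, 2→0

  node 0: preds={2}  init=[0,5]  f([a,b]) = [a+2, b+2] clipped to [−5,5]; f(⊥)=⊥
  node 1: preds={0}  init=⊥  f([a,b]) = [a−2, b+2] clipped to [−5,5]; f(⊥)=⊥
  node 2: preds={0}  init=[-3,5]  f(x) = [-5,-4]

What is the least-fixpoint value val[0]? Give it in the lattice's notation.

[-3,5]

Trace (6 dequeues):
  [1] u=0 | in [-3,5] | out [-1,5] | prev [0,5] | push {}
  [2] u=1 | in [-1,5] | out [-3,5] | prev ⊥ | push {}
  [3] u=2 | in [-1,5] | out [-5,5] | prev [-3,5] | push {0}
  [4] u=0 | in [-5,5] | out [-3,5] | prev [-1,5] | push {1,2}
  [5] u=1 | in [-3,5] | out [-5,5] | prev [-3,5] | push {}
  [6] u=2 | in [-3,5] | out [-5,5] | ==

Converged values:
  [0] [-3,5]
  [1] [-5,5]
  [2] [-5,5]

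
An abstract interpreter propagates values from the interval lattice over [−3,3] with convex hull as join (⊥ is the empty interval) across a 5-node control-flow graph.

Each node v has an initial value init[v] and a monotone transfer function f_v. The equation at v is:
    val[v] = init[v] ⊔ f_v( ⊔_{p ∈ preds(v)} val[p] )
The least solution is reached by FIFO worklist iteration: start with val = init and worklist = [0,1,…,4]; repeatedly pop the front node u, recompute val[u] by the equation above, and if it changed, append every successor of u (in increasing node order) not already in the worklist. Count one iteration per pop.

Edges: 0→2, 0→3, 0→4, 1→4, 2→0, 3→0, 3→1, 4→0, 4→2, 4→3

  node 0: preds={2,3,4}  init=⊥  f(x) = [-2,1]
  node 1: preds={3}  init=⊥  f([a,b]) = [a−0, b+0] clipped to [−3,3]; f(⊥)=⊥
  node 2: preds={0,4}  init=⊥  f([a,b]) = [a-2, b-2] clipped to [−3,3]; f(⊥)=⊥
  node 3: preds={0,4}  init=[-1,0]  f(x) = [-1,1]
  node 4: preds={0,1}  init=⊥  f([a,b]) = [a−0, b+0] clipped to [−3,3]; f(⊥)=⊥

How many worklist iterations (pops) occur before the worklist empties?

10

Trace (10 dequeues):
  [1] u=0 | in [-1,0] | out [-2,1] | prev ⊥ | push {}
  [2] u=1 | in [-1,0] | out [-1,0] | prev ⊥ | push {}
  [3] u=2 | in [-2,1] | out [-3,-1] | prev ⊥ | push {0}
  [4] u=3 | in [-2,1] | out [-1,1] | prev [-1,0] | push {1}
  [5] u=4 | in [-2,1] | out [-2,1] | prev ⊥ | push {2,3}
  [6] u=0 | in [-3,1] | out [-2,1] | ==
  [7] u=1 | in [-1,1] | out [-1,1] | prev [-1,0] | push {4}
  [8] u=2 | in [-2,1] | out [-3,-1] | ==
  [9] u=3 | in [-2,1] | out [-1,1] | ==
  [10] u=4 | in [-2,1] | out [-2,1] | ==

Converged values:
  [0] [-2,1]
  [1] [-1,1]
  [2] [-3,-1]
  [3] [-1,1]
  [4] [-2,1]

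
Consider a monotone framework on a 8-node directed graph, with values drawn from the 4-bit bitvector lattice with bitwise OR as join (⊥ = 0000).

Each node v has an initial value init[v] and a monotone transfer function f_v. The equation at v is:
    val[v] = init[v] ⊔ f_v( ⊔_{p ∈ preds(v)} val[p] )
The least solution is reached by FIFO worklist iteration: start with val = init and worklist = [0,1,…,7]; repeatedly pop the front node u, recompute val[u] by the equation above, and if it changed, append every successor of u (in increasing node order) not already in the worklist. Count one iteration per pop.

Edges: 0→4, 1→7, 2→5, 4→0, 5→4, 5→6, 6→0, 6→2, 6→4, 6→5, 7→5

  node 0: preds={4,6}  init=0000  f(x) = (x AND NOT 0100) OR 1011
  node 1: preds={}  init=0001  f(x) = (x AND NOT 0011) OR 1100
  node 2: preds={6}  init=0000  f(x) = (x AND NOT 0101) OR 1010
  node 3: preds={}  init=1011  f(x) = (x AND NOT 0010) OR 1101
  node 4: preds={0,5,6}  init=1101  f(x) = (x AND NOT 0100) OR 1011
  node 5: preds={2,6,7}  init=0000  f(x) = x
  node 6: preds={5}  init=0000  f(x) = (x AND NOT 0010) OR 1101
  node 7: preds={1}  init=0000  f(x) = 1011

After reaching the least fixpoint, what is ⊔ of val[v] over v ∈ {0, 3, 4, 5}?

1111

Trace (14 dequeues):
  [1] u=0 | in 1101 | out 1011 | prev 0000 | push {}
  [2] u=1 | in 0000 | out 1101 | prev 0001 | push {}
  [3] u=2 | in 0000 | out 1010 | prev 0000 | push {}
  [4] u=3 | in 0000 | out 1111 | prev 1011 | push {}
  [5] u=4 | in 1011 | out 1111 | prev 1101 | push {0}
  [6] u=5 | in 1010 | out 1010 | prev 0000 | push {4}
  [7] u=6 | in 1010 | out 1101 | prev 0000 | push {2,5}
  [8] u=7 | in 1101 | out 1011 | prev 0000 | push {}
  [9] u=0 | in 1111 | out 1011 | ==
  [10] u=4 | in 1111 | out 1111 | ==
  [11] u=2 | in 1101 | out 1010 | ==
  [12] u=5 | in 1111 | out 1111 | prev 1010 | push {4,6}
  [13] u=4 | in 1111 | out 1111 | ==
  [14] u=6 | in 1111 | out 1101 | ==

Converged values:
  [0] 1011
  [1] 1101
  [2] 1010
  [3] 1111
  [4] 1111
  [5] 1111
  [6] 1101
  [7] 1011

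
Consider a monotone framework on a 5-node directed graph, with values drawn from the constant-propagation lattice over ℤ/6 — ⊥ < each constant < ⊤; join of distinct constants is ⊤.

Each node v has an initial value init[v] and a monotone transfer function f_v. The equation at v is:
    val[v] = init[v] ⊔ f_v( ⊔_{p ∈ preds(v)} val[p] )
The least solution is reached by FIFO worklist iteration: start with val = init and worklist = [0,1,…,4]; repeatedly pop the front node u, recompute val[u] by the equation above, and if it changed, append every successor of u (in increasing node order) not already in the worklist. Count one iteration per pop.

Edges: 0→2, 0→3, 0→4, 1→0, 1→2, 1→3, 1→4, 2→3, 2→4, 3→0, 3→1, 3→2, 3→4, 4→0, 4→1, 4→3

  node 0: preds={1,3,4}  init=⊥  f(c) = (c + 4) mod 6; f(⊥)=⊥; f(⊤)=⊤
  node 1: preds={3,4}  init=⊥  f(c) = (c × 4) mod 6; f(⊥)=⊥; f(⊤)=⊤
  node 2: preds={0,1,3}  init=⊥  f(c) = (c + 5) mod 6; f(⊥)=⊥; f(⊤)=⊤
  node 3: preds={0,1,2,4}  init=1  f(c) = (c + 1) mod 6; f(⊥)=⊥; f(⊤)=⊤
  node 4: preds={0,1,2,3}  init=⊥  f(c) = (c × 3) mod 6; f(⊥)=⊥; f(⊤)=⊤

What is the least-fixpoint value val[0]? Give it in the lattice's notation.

⊤

Worklist (11 pops):
  #1 pop 0: in=1 → 5 (was ⊥); enqueue []
  #2 pop 1: in=1 → 4 (was ⊥); enqueue [0]
  #3 pop 2: in=⊤ → ⊤ (was ⊥); enqueue []
  #4 pop 3: in=⊤ → ⊤ (was 1); enqueue [1,2]
  #5 pop 4: in=⊤ → ⊤ (was ⊥); enqueue [3]
  #6 pop 0: in=⊤ → ⊤ (was 5); enqueue [4]
  #7 pop 1: in=⊤ → ⊤ (was 4); enqueue [0]
  #8 pop 2: in=⊤ → ⊤ (no change)
  #9 pop 3: in=⊤ → ⊤ (no change)
  #10 pop 4: in=⊤ → ⊤ (no change)
  #11 pop 0: in=⊤ → ⊤ (no change)

Fixpoint:
  val[0] = ⊤
  val[1] = ⊤
  val[2] = ⊤
  val[3] = ⊤
  val[4] = ⊤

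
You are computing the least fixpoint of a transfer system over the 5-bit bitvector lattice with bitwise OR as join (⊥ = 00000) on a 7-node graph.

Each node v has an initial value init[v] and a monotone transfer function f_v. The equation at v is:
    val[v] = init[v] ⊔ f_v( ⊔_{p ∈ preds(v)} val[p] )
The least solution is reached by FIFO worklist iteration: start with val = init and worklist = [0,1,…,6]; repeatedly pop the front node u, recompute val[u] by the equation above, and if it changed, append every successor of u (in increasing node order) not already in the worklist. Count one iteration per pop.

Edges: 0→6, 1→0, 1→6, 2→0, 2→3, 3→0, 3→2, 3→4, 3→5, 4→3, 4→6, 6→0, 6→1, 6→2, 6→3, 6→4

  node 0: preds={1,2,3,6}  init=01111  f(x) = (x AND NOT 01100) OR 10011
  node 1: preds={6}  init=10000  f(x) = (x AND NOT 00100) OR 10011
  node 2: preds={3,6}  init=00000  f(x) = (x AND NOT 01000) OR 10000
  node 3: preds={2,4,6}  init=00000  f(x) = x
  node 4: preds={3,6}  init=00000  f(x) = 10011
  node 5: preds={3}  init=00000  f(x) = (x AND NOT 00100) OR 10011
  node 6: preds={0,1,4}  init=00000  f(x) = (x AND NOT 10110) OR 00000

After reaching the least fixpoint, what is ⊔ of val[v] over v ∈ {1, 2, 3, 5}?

11011

Trace (18 dequeues):
  [1] u=0 | in 10000 | out 11111 | prev 01111 | push {}
  [2] u=1 | in 00000 | out 10011 | prev 10000 | push {0}
  [3] u=2 | in 00000 | out 10000 | prev 00000 | push {}
  [4] u=3 | in 10000 | out 10000 | prev 00000 | push {2}
  [5] u=4 | in 10000 | out 10011 | prev 00000 | push {3}
  [6] u=5 | in 10000 | out 10011 | prev 00000 | push {}
  [7] u=6 | in 11111 | out 01001 | prev 00000 | push {1,4}
  [8] u=0 | in 11011 | out 11111 | ==
  [9] u=2 | in 11001 | out 10001 | prev 10000 | push {0}
  [10] u=3 | in 11011 | out 11011 | prev 10000 | push {2,5}
  [11] u=1 | in 01001 | out 11011 | prev 10011 | push {6}
  [12] u=4 | in 11011 | out 10011 | ==
  [13] u=0 | in 11011 | out 11111 | ==
  [14] u=2 | in 11011 | out 10011 | prev 10001 | push {0,3}
  [15] u=5 | in 11011 | out 11011 | prev 10011 | push {}
  [16] u=6 | in 11111 | out 01001 | ==
  [17] u=0 | in 11011 | out 11111 | ==
  [18] u=3 | in 11011 | out 11011 | ==

Converged values:
  [0] 11111
  [1] 11011
  [2] 10011
  [3] 11011
  [4] 10011
  [5] 11011
  [6] 01001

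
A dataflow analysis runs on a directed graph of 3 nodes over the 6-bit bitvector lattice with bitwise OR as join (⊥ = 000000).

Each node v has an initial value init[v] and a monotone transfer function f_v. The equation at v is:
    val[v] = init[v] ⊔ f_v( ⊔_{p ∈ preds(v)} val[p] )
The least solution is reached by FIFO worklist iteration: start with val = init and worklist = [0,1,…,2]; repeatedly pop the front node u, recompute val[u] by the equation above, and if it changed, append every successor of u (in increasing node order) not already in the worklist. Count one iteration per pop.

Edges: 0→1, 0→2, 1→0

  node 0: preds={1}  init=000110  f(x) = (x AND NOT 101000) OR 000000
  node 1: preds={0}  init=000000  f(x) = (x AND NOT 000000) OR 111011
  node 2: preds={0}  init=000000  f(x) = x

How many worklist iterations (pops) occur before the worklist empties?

Worklist (6 pops):
  #1 pop 0: in=000000 → 000110 (no change)
  #2 pop 1: in=000110 → 111111 (was 000000); enqueue [0]
  #3 pop 2: in=000110 → 000110 (was 000000); enqueue []
  #4 pop 0: in=111111 → 010111 (was 000110); enqueue [1,2]
  #5 pop 1: in=010111 → 111111 (no change)
  #6 pop 2: in=010111 → 010111 (was 000110); enqueue []

Fixpoint:
  val[0] = 010111
  val[1] = 111111
  val[2] = 010111

6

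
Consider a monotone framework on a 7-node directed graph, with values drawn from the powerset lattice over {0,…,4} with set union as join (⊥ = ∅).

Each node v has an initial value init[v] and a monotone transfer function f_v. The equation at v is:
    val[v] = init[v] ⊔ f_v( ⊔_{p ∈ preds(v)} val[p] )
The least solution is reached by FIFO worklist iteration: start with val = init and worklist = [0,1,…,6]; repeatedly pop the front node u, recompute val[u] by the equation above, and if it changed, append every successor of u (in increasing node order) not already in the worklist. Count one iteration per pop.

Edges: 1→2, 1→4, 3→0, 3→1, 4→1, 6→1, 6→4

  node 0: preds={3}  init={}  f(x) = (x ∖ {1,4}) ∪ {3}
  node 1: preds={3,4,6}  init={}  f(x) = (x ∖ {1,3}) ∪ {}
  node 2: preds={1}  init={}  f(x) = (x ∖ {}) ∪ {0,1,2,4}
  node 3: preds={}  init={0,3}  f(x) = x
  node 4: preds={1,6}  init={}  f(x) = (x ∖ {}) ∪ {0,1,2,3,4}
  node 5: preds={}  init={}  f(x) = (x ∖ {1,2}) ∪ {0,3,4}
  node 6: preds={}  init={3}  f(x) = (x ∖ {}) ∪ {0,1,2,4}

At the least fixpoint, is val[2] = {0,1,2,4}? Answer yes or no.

yes

Trace (10 dequeues):
  [1] u=0 | in {0,3} | out {0,3} | prev {} | push {}
  [2] u=1 | in {0,3} | out {0} | prev {} | push {}
  [3] u=2 | in {0} | out {0,1,2,4} | prev {} | push {}
  [4] u=3 | in {} | out {0,3} | ==
  [5] u=4 | in {0,3} | out {0,1,2,3,4} | prev {} | push {1}
  [6] u=5 | in {} | out {0,3,4} | prev {} | push {}
  [7] u=6 | in {} | out {0,1,2,3,4} | prev {3} | push {4}
  [8] u=1 | in {0,1,2,3,4} | out {0,2,4} | prev {0} | push {2}
  [9] u=4 | in {0,1,2,3,4} | out {0,1,2,3,4} | ==
  [10] u=2 | in {0,2,4} | out {0,1,2,4} | ==

Converged values:
  [0] {0,3}
  [1] {0,2,4}
  [2] {0,1,2,4}
  [3] {0,3}
  [4] {0,1,2,3,4}
  [5] {0,3,4}
  [6] {0,1,2,3,4}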